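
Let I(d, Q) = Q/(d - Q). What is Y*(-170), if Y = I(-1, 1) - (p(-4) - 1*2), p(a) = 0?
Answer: -255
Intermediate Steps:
Y = 3/2 (Y = 1/(-1 - 1*1) - (0 - 1*2) = 1/(-1 - 1) - (0 - 2) = 1/(-2) - 1*(-2) = 1*(-½) + 2 = -½ + 2 = 3/2 ≈ 1.5000)
Y*(-170) = (3/2)*(-170) = -255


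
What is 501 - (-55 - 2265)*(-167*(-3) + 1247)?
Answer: 4055861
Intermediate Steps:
501 - (-55 - 2265)*(-167*(-3) + 1247) = 501 - (-2320)*(501 + 1247) = 501 - (-2320)*1748 = 501 - 1*(-4055360) = 501 + 4055360 = 4055861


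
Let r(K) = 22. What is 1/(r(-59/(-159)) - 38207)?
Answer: -1/38185 ≈ -2.6188e-5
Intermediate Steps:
1/(r(-59/(-159)) - 38207) = 1/(22 - 38207) = 1/(-38185) = -1/38185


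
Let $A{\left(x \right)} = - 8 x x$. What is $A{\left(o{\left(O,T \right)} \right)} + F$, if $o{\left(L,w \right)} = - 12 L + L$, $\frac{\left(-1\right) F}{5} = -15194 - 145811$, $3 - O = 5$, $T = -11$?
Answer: $801153$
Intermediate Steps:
$O = -2$ ($O = 3 - 5 = -2$)
$F = 805025$ ($F = - 5 \left(-15194 - 145811\right) = \left(-5\right) \left(-161005\right) = 805025$)
$o{\left(L,w \right)} = - 11 L$
$A{\left(x \right)} = - 8 x^{2}$
$A{\left(o{\left(O,T \right)} \right)} + F = - 8 \left(\left(-11\right) \left(-2\right)\right)^{2} + 805025 = - 8 \cdot 22^{2} + 805025 = \left(-8\right) 484 + 805025 = -3872 + 805025 = 801153$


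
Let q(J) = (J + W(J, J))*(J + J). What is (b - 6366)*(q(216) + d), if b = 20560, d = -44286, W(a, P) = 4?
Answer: 720402276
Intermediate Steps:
q(J) = 2*J*(4 + J) (q(J) = (J + 4)*(J + J) = (4 + J)*(2*J) = 2*J*(4 + J))
(b - 6366)*(q(216) + d) = (20560 - 6366)*(2*216*(4 + 216) - 44286) = 14194*(2*216*220 - 44286) = 14194*(95040 - 44286) = 14194*50754 = 720402276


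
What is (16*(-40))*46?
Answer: -29440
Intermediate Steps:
(16*(-40))*46 = -640*46 = -29440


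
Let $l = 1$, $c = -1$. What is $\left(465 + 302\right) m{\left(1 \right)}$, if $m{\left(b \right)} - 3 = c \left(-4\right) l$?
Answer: $5369$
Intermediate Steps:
$m{\left(b \right)} = 7$ ($m{\left(b \right)} = 3 + \left(-1\right) \left(-4\right) 1 = 3 + 4 \cdot 1 = 3 + 4 = 7$)
$\left(465 + 302\right) m{\left(1 \right)} = \left(465 + 302\right) 7 = 767 \cdot 7 = 5369$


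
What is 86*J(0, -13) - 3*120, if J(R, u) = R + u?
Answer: -1478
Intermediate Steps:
86*J(0, -13) - 3*120 = 86*(0 - 13) - 3*120 = 86*(-13) - 360 = -1118 - 360 = -1478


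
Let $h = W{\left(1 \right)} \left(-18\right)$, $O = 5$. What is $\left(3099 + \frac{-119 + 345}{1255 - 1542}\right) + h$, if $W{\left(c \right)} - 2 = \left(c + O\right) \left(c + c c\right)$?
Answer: $\frac{816863}{287} \approx 2846.2$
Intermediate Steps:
$W{\left(c \right)} = 2 + \left(5 + c\right) \left(c + c^{2}\right)$ ($W{\left(c \right)} = 2 + \left(c + 5\right) \left(c + c c\right) = 2 + \left(5 + c\right) \left(c + c^{2}\right)$)
$h = -252$ ($h = \left(2 + 1^{3} + 5 \cdot 1 + 6 \cdot 1^{2}\right) \left(-18\right) = \left(2 + 1 + 5 + 6 \cdot 1\right) \left(-18\right) = \left(2 + 1 + 5 + 6\right) \left(-18\right) = 14 \left(-18\right) = -252$)
$\left(3099 + \frac{-119 + 345}{1255 - 1542}\right) + h = \left(3099 + \frac{-119 + 345}{1255 - 1542}\right) - 252 = \left(3099 + \frac{226}{-287}\right) - 252 = \left(3099 + 226 \left(- \frac{1}{287}\right)\right) - 252 = \left(3099 - \frac{226}{287}\right) - 252 = \frac{889187}{287} - 252 = \frac{816863}{287}$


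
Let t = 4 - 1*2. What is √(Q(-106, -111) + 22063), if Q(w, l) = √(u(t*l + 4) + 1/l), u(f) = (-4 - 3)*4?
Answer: √(271838223 + 111*I*√345099)/111 ≈ 148.54 + 0.017815*I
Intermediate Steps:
t = 2 (t = 4 - 2 = 2)
u(f) = -28 (u(f) = -7*4 = -28)
Q(w, l) = √(-28 + 1/l)
√(Q(-106, -111) + 22063) = √(√(-28 + 1/(-111)) + 22063) = √(√(-28 - 1/111) + 22063) = √(√(-3109/111) + 22063) = √(I*√345099/111 + 22063) = √(22063 + I*√345099/111)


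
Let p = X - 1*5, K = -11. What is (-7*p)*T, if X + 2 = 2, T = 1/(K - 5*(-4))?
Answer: 35/9 ≈ 3.8889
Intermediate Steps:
T = 1/9 (T = 1/(-11 - 5*(-4)) = 1/(-11 + 20) = 1/9 ≈ 0.11111)
X = 0 (X = -2 + 2 = 0)
p = -5 (p = 0 - 1*5 = 0 - 5 = -5)
(-7*p)*T = -7*(-5)*(1/9) = 35*(1/9) = 35/9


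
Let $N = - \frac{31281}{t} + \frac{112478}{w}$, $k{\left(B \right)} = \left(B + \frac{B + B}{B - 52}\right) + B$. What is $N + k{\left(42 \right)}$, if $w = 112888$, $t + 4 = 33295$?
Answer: $\frac{1729499567}{22859820} \approx 75.657$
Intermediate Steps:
$t = 33291$ ($t = -4 + 33295 = 33291$)
$k{\left(B \right)} = 2 B + \frac{2 B}{-52 + B}$ ($k{\left(B \right)} = \left(B + \frac{2 B}{-52 + B}\right) + B = 2 B + \frac{2 B}{-52 + B}$)
$N = \frac{259435}{4571964}$ ($N = - \frac{31281}{33291} + \frac{112478}{112888} = \left(-31281\right) \frac{1}{33291} + 112478 \cdot \frac{1}{112888} = - \frac{10427}{11097} + \frac{56239}{56444} = \frac{259435}{4571964} \approx 0.056745$)
$N + k{\left(42 \right)} = \frac{259435}{4571964} + 2 \cdot 42 \frac{1}{-52 + 42} \left(-51 + 42\right) = \frac{259435}{4571964} + 2 \cdot 42 \frac{1}{-10} \left(-9\right) = \frac{259435}{4571964} + 2 \cdot 42 \left(- \frac{1}{10}\right) \left(-9\right) = \frac{259435}{4571964} + \frac{378}{5} = \frac{1729499567}{22859820}$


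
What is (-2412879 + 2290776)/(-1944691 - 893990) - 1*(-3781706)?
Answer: 1192784121321/315409 ≈ 3.7817e+6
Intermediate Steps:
(-2412879 + 2290776)/(-1944691 - 893990) - 1*(-3781706) = -122103/(-2838681) + 3781706 = -122103*(-1/2838681) + 3781706 = 13567/315409 + 3781706 = 1192784121321/315409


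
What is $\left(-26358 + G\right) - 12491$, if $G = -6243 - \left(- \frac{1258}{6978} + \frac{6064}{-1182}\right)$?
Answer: $- \frac{30989569507}{687333} \approx -45087.0$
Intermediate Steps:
$G = - \frac{4287369790}{687333}$ ($G = -6243 - \left(\left(-1258\right) \frac{1}{6978} + 6064 \left(- \frac{1}{1182}\right)\right) = -6243 - \left(- \frac{629}{3489} - \frac{3032}{591}\right) = -6243 - - \frac{3650129}{687333} = -6243 + \frac{3650129}{687333} = - \frac{4287369790}{687333} \approx -6237.7$)
$\left(-26358 + G\right) - 12491 = \left(-26358 - \frac{4287369790}{687333}\right) - 12491 = - \frac{22404093004}{687333} - 12491 = - \frac{30989569507}{687333}$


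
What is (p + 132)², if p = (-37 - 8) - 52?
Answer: 1225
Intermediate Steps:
p = -97 (p = -45 - 52 = -97)
(p + 132)² = (-97 + 132)² = 35² = 1225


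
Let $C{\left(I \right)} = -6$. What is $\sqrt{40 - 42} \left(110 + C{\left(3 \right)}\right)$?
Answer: $104 i \sqrt{2} \approx 147.08 i$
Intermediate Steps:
$\sqrt{40 - 42} \left(110 + C{\left(3 \right)}\right) = \sqrt{40 - 42} \left(110 - 6\right) = \sqrt{-2} \cdot 104 = i \sqrt{2} \cdot 104 = 104 i \sqrt{2}$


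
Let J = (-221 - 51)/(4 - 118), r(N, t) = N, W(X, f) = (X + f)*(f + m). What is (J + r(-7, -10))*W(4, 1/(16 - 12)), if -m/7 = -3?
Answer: -380035/912 ≈ -416.71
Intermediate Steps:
m = 21 (m = -7*(-3) = 21)
W(X, f) = (21 + f)*(X + f) (W(X, f) = (X + f)*(f + 21) = (X + f)*(21 + f) = (21 + f)*(X + f))
J = 136/57 (J = -272/(-114) = -272*(-1/114) = 136/57 ≈ 2.3860)
(J + r(-7, -10))*W(4, 1/(16 - 12)) = (136/57 - 7)*((1/(16 - 12))**2 + 21*4 + 21/(16 - 12) + 4/(16 - 12)) = -263*((1/4)**2 + 84 + 21/4 + 4/4)/57 = -263*((1/4)**2 + 84 + 21*(1/4) + 4*(1/4))/57 = -263*(1/16 + 84 + 21/4 + 1)/57 = -263/57*1445/16 = -380035/912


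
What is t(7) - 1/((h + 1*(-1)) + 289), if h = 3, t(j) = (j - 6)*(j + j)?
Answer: 4073/291 ≈ 13.997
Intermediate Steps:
t(j) = 2*j*(-6 + j) (t(j) = (-6 + j)*(2*j) = 2*j*(-6 + j))
t(7) - 1/((h + 1*(-1)) + 289) = 2*7*(-6 + 7) - 1/((3 + 1*(-1)) + 289) = 2*7*1 - 1/((3 - 1) + 289) = 14 - 1/(2 + 289) = 14 - 1/291 = 4073/291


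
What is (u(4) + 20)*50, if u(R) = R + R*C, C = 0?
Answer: 1200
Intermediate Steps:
u(R) = R (u(R) = R + R*0 = R + 0 = R)
(u(4) + 20)*50 = (4 + 20)*50 = 24*50 = 1200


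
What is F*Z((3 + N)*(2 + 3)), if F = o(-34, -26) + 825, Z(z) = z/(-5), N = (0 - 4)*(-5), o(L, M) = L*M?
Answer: -39307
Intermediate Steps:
N = 20 (N = -4*(-5) = 20)
Z(z) = -z/5 (Z(z) = z*(-⅕) = -z/5)
F = 1709 (F = -34*(-26) + 825 = 884 + 825 = 1709)
F*Z((3 + N)*(2 + 3)) = 1709*(-(3 + 20)*(2 + 3)/5) = 1709*(-23*5/5) = 1709*(-⅕*115) = 1709*(-23) = -39307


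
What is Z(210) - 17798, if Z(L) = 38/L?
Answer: -1868771/105 ≈ -17798.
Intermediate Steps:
Z(210) - 17798 = 38/210 - 17798 = 38*(1/210) - 17798 = 19/105 - 17798 = -1868771/105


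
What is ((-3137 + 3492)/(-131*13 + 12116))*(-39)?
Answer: -355/267 ≈ -1.3296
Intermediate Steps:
((-3137 + 3492)/(-131*13 + 12116))*(-39) = (355/(-1703 + 12116))*(-39) = (355/10413)*(-39) = -355/267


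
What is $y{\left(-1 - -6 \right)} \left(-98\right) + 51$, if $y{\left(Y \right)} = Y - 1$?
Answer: $-341$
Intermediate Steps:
$y{\left(Y \right)} = -1 + Y$
$y{\left(-1 - -6 \right)} \left(-98\right) + 51 = \left(-1 - -5\right) \left(-98\right) + 51 = \left(-1 + \left(-1 + 6\right)\right) \left(-98\right) + 51 = \left(-1 + 5\right) \left(-98\right) + 51 = 4 \left(-98\right) + 51 = -392 + 51 = -341$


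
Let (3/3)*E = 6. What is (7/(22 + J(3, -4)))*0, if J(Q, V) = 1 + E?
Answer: 0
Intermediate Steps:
E = 6
J(Q, V) = 7 (J(Q, V) = 1 + 6 = 7)
(7/(22 + J(3, -4)))*0 = (7/(22 + 7))*0 = (7/29)*0 = 0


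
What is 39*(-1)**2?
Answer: 39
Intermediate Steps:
39*(-1)**2 = 39*1 = 39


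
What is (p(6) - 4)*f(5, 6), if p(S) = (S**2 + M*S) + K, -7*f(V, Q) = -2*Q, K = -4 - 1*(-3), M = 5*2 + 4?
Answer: 1380/7 ≈ 197.14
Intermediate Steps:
M = 14 (M = 10 + 4 = 14)
K = -1 (K = -4 + 3 = -1)
f(V, Q) = 2*Q/7 (f(V, Q) = -(-2)*Q/7 = 2*Q/7)
p(S) = -1 + S**2 + 14*S (p(S) = (S**2 + 14*S) - 1 = -1 + S**2 + 14*S)
(p(6) - 4)*f(5, 6) = ((-1 + 6**2 + 14*6) - 4)*((2/7)*6) = ((-1 + 36 + 84) - 4)*(12/7) = (119 - 4)*(12/7) = 115*(12/7) = 1380/7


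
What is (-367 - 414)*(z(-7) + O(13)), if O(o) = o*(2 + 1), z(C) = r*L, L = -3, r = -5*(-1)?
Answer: -18744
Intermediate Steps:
r = 5
z(C) = -15 (z(C) = 5*(-3) = -15)
O(o) = 3*o (O(o) = o*3 = 3*o)
(-367 - 414)*(z(-7) + O(13)) = (-367 - 414)*(-15 + 3*13) = -781*(-15 + 39) = -781*24 = -18744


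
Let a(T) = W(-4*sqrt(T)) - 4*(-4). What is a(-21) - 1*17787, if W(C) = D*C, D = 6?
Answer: -17771 - 24*I*sqrt(21) ≈ -17771.0 - 109.98*I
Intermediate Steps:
W(C) = 6*C
a(T) = 16 - 24*sqrt(T) (a(T) = 6*(-4*sqrt(T)) - 4*(-4) = -24*sqrt(T) + 16 = 16 - 24*sqrt(T))
a(-21) - 1*17787 = (16 - 24*I*sqrt(21)) - 1*17787 = (16 - 24*I*sqrt(21)) - 17787 = -17771 - 24*I*sqrt(21)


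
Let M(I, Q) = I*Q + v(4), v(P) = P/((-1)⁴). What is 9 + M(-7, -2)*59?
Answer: 1071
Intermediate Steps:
v(P) = P (v(P) = P/1 = P*1 = P)
M(I, Q) = 4 + I*Q (M(I, Q) = I*Q + 4 = 4 + I*Q)
9 + M(-7, -2)*59 = 9 + (4 - 7*(-2))*59 = 9 + (4 + 14)*59 = 9 + 18*59 = 9 + 1062 = 1071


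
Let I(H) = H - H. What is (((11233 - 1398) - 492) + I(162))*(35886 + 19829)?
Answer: 520545245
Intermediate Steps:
I(H) = 0
(((11233 - 1398) - 492) + I(162))*(35886 + 19829) = (((11233 - 1398) - 492) + 0)*(35886 + 19829) = ((9835 - 492) + 0)*55715 = (9343 + 0)*55715 = 9343*55715 = 520545245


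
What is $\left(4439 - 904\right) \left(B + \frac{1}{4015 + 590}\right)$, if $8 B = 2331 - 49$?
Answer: $\frac{3714796463}{3684} \approx 1.0084 \cdot 10^{6}$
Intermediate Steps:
$B = \frac{1141}{4}$ ($B = \frac{2331 - 49}{8} = \frac{1}{8} \cdot 2282 = \frac{1141}{4} \approx 285.25$)
$\left(4439 - 904\right) \left(B + \frac{1}{4015 + 590}\right) = \left(4439 - 904\right) \left(\frac{1141}{4} + \frac{1}{4015 + 590}\right) = 3535 \left(\frac{1141}{4} + \frac{1}{4605}\right) = 3535 \cdot \frac{5254309}{18420} = \frac{3714796463}{3684}$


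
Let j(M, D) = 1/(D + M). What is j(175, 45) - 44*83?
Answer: -803439/220 ≈ -3652.0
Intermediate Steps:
j(175, 45) - 44*83 = 1/(45 + 175) - 44*83 = 1/220 - 3652 = -803439/220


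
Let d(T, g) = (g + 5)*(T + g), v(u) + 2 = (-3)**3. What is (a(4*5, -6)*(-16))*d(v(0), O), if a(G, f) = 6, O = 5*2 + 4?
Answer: 27360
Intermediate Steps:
O = 14 (O = 10 + 4 = 14)
v(u) = -29 (v(u) = -2 + (-3)**3 = -2 - 27 = -29)
d(T, g) = (5 + g)*(T + g)
(a(4*5, -6)*(-16))*d(v(0), O) = (6*(-16))*(14**2 + 5*(-29) + 5*14 - 29*14) = -96*(196 - 145 + 70 - 406) = -96*(-285) = 27360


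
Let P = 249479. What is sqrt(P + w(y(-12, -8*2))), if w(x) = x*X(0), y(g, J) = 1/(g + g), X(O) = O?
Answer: sqrt(249479) ≈ 499.48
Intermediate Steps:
y(g, J) = 1/(2*g)
w(x) = 0 (w(x) = x*0 = 0)
sqrt(P + w(y(-12, -8*2))) = sqrt(249479 + 0) = sqrt(249479)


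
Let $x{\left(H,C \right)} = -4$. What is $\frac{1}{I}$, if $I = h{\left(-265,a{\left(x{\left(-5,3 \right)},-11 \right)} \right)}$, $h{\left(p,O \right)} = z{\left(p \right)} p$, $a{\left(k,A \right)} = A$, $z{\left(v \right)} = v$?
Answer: $\frac{1}{70225} \approx 1.424 \cdot 10^{-5}$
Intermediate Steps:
$h{\left(p,O \right)} = p^{2}$ ($h{\left(p,O \right)} = p p = p^{2}$)
$I = 70225$ ($I = \left(-265\right)^{2} = 70225$)
$\frac{1}{I} = \frac{1}{70225}$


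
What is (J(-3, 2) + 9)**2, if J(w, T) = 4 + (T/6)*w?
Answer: 144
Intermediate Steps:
J(w, T) = 4 + T*w/6 (J(w, T) = 4 + (T*(1/6))*w = 4 + (T/6)*w = 4 + T*w/6)
(J(-3, 2) + 9)**2 = ((4 + (1/6)*2*(-3)) + 9)**2 = ((4 - 1) + 9)**2 = (3 + 9)**2 = 12**2 = 144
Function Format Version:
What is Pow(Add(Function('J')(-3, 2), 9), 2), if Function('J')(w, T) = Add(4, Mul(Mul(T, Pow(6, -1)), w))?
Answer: 144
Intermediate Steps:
Function('J')(w, T) = Add(4, Mul(Rational(1, 6), T, w)) (Function('J')(w, T) = Add(4, Mul(Mul(T, Rational(1, 6)), w)) = Add(4, Mul(Mul(Rational(1, 6), T), w)) = Add(4, Mul(Rational(1, 6), T, w)))
Pow(Add(Function('J')(-3, 2), 9), 2) = Pow(Add(Add(4, Mul(Rational(1, 6), 2, -3)), 9), 2) = Pow(Add(Add(4, -1), 9), 2) = Pow(Add(3, 9), 2) = Pow(12, 2) = 144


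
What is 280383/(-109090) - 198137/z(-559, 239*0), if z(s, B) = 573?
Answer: -21775424789/62508570 ≈ -348.36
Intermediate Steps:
280383/(-109090) - 198137/z(-559, 239*0) = 280383/(-109090) - 198137/573 = 280383*(-1/109090) - 198137*1/573 = -280383/109090 - 198137/573 = -21775424789/62508570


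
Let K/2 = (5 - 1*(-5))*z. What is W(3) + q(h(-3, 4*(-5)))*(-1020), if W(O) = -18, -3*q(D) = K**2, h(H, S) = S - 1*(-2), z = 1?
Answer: 135982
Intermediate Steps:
h(H, S) = 2 + S (h(H, S) = S + 2 = 2 + S)
K = 20 (K = 2*((5 - 1*(-5))*1) = 2*((5 + 5)*1) = 2*(10*1) = 2*10 = 20)
q(D) = -400/3 (q(D) = -1/3*20**2 = -1/3*400 = -400/3)
W(3) + q(h(-3, 4*(-5)))*(-1020) = -18 - 400/3*(-1020) = -18 + 136000 = 135982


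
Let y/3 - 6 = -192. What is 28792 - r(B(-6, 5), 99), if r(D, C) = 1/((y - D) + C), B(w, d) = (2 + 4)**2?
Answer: 14252041/495 ≈ 28792.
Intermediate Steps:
y = -558 (y = 18 + 3*(-192) = 18 - 576 = -558)
B(w, d) = 36 (B(w, d) = 6**2 = 36)
r(D, C) = 1/(-558 + C - D) (r(D, C) = 1/((-558 - D) + C) = 1/(-558 + C - D))
28792 - r(B(-6, 5), 99) = 28792 - 1/(-558 + 99 - 1*36) = 28792 - 1/(-558 + 99 - 36) = 28792 - 1/(-495) = 28792 - 1*(-1/495) = 28792 + 1/495 = 14252041/495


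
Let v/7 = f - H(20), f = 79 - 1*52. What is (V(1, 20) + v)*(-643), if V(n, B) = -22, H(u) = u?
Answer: -17361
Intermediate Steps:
f = 27 (f = 79 - 52 = 27)
v = 49 (v = 7*(27 - 1*20) = 7*(27 - 20) = 7*7 = 49)
(V(1, 20) + v)*(-643) = (-22 + 49)*(-643) = 27*(-643) = -17361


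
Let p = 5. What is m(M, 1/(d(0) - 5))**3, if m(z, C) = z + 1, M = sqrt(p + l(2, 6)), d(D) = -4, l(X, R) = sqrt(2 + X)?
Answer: (1 + sqrt(7))**3 ≈ 48.458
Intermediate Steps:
M = sqrt(7) (M = sqrt(5 + sqrt(2 + 2)) = sqrt(5 + sqrt(4)) = sqrt(5 + 2) = sqrt(7) ≈ 2.6458)
m(z, C) = 1 + z
m(M, 1/(d(0) - 5))**3 = (1 + sqrt(7))**3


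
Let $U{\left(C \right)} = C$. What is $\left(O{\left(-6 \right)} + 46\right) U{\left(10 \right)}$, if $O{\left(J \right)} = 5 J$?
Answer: $160$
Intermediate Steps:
$\left(O{\left(-6 \right)} + 46\right) U{\left(10 \right)} = \left(5 \left(-6\right) + 46\right) 10 = \left(-30 + 46\right) 10 = 16 \cdot 10 = 160$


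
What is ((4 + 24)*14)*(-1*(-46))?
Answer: 18032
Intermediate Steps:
((4 + 24)*14)*(-1*(-46)) = (28*14)*46 = 392*46 = 18032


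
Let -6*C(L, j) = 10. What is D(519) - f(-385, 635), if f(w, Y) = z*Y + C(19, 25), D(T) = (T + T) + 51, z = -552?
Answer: 1054832/3 ≈ 3.5161e+5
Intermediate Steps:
C(L, j) = -5/3 (C(L, j) = -1/6*10 = -5/3)
D(T) = 51 + 2*T (D(T) = 2*T + 51 = 51 + 2*T)
f(w, Y) = -5/3 - 552*Y (f(w, Y) = -552*Y - 5/3 = -5/3 - 552*Y)
D(519) - f(-385, 635) = (51 + 2*519) - (-5/3 - 552*635) = (51 + 1038) - (-5/3 - 350520) = 1089 - 1*(-1051565/3) = 1089 + 1051565/3 = 1054832/3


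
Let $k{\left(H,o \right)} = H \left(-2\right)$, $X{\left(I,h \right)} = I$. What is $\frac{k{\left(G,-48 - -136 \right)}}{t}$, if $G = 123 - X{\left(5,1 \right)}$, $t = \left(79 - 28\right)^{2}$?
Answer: $- \frac{236}{2601} \approx -0.090734$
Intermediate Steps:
$t = 2601$ ($t = 51^{2} = 2601$)
$G = 118$ ($G = 123 - 5 = 118$)
$k{\left(H,o \right)} = - 2 H$
$\frac{k{\left(G,-48 - -136 \right)}}{t} = \frac{\left(-2\right) 118}{2601} = \left(-236\right) \frac{1}{2601} = - \frac{236}{2601}$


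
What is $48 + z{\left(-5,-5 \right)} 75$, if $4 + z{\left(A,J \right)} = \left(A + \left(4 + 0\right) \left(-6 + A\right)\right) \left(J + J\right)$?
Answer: $36498$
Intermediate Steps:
$z{\left(A,J \right)} = -4 + 2 J \left(-24 + 5 A\right)$ ($z{\left(A,J \right)} = -4 + \left(A + \left(4 + 0\right) \left(-6 + A\right)\right) \left(J + J\right) = -4 + \left(A + 4 \left(-6 + A\right)\right) 2 J = -4 + \left(A + \left(-24 + 4 A\right)\right) 2 J = -4 + \left(-24 + 5 A\right) 2 J = -4 + 2 J \left(-24 + 5 A\right)$)
$48 + z{\left(-5,-5 \right)} 75 = 48 + \left(-4 - -240 + 10 \left(-5\right) \left(-5\right)\right) 75 = 48 + \left(-4 + 240 + 250\right) 75 = 48 + 486 \cdot 75 = 48 + 36450 = 36498$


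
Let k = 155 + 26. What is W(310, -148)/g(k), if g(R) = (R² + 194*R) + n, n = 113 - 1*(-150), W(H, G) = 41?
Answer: 41/68138 ≈ 0.00060172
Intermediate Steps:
n = 263 (n = 113 + 150 = 263)
k = 181
g(R) = 263 + R² + 194*R (g(R) = (R² + 194*R) + 263 = 263 + R² + 194*R)
W(310, -148)/g(k) = 41/(263 + 181² + 194*181) = 41/(263 + 32761 + 35114) = 41/68138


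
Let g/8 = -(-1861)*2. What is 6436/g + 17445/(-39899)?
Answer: -65663089/297008156 ≈ -0.22108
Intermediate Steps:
g = 29776 (g = 8*(-(-1861)*2) = 8*(-1861*(-2)) = 8*3722 = 29776)
6436/g + 17445/(-39899) = 6436/29776 + 17445/(-39899) = 6436*(1/29776) + 17445*(-1/39899) = 1609/7444 - 17445/39899 = -65663089/297008156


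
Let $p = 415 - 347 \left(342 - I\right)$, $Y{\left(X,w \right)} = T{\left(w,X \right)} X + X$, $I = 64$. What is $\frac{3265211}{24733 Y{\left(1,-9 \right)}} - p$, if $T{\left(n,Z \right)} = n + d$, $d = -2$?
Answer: $\frac{23753028619}{247330} \approx 96038.0$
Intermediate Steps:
$T{\left(n,Z \right)} = -2 + n$ ($T{\left(n,Z \right)} = n - 2 = -2 + n$)
$Y{\left(X,w \right)} = X + X \left(-2 + w\right)$ ($Y{\left(X,w \right)} = \left(-2 + w\right) X + X = X \left(-2 + w\right) + X = X + X \left(-2 + w\right)$)
$p = -96051$ ($p = 415 - 347 \left(342 - 64\right) = 415 - 96466 = -96051$)
$\frac{3265211}{24733 Y{\left(1,-9 \right)}} - p = \frac{3265211}{24733 \cdot 1 \left(-1 - 9\right)} - -96051 = \frac{3265211}{24733 \cdot 1 \left(-10\right)} + 96051 = \frac{3265211}{24733 \left(-10\right)} + 96051 = \frac{3265211}{-247330} + 96051 = 3265211 \left(- \frac{1}{247330}\right) + 96051 = - \frac{3265211}{247330} + 96051 = \frac{23753028619}{247330}$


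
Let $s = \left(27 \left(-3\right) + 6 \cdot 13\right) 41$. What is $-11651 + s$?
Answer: $-11774$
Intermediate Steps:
$s = -123$ ($s = \left(-81 + 78\right) 41 = \left(-3\right) 41 = -123$)
$-11651 + s = -11651 - 123 = -11774$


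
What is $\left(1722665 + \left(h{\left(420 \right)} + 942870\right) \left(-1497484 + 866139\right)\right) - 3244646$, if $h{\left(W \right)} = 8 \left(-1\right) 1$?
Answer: $-595272731371$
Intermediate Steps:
$h{\left(W \right)} = -8$ ($h{\left(W \right)} = \left(-8\right) 1 = -8$)
$\left(1722665 + \left(h{\left(420 \right)} + 942870\right) \left(-1497484 + 866139\right)\right) - 3244646 = \left(1722665 + \left(-8 + 942870\right) \left(-1497484 + 866139\right)\right) - 3244646 = \left(1722665 + 942862 \left(-631345\right)\right) - 3244646 = \left(1722665 - 595271209390\right) - 3244646 = -595269486725 - 3244646 = -595272731371$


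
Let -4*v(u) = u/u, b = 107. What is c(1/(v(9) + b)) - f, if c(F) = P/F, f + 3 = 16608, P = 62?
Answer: -19973/2 ≈ -9986.5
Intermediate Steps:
v(u) = -¼ (v(u) = -u/(4*u) = -¼*1 = -¼)
f = 16605 (f = -3 + 16608 = 16605)
c(F) = 62/F
c(1/(v(9) + b)) - f = 62/(1/(-¼ + 107)) - 1*16605 = 62/(1/(427/4)) - 16605 = 62/(4/427) - 16605 = 62*(427/4) - 16605 = 13237/2 - 16605 = -19973/2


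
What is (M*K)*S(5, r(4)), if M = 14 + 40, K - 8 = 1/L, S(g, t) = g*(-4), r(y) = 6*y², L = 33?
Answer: -95400/11 ≈ -8672.7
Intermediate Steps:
S(g, t) = -4*g
K = 265/33 (K = 8 + 1/33 = 265/33 ≈ 8.0303)
M = 54
(M*K)*S(5, r(4)) = (54*(265/33))*(-4*5) = (4770/11)*(-20) = -95400/11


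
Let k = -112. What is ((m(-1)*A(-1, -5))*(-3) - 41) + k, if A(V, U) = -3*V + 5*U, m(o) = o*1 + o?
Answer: -285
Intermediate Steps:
m(o) = 2*o (m(o) = o + o = 2*o)
((m(-1)*A(-1, -5))*(-3) - 41) + k = (((2*(-1))*(-3*(-1) + 5*(-5)))*(-3) - 41) - 112 = (-2*(3 - 25)*(-3) - 41) - 112 = (-2*(-22)*(-3) - 41) - 112 = (44*(-3) - 41) - 112 = (-132 - 41) - 112 = -173 - 112 = -285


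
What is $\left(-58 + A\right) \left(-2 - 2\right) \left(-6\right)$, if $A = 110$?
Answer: $1248$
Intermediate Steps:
$\left(-58 + A\right) \left(-2 - 2\right) \left(-6\right) = \left(-58 + 110\right) \left(-2 - 2\right) \left(-6\right) = 52 \left(\left(-4\right) \left(-6\right)\right) = 52 \cdot 24 = 1248$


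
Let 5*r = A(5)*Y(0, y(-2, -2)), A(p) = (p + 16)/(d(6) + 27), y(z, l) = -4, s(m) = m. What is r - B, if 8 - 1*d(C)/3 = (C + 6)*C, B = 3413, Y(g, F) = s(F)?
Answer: -938547/275 ≈ -3412.9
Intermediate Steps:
Y(g, F) = F
d(C) = 24 - 3*C*(6 + C) (d(C) = 24 - 3*(C + 6)*C = 24 - 3*(6 + C)*C = 24 - 3*C*(6 + C))
A(p) = -16/165 - p/165 (A(p) = (p + 16)/((24 - 18*6 - 3*6²) + 27) = (16 + p)/((24 - 108 - 3*36) + 27) = (16 + p)/((24 - 108 - 108) + 27) = (16 + p)/(-192 + 27) = (16 + p)/(-165) = (16 + p)*(-1/165) = -16/165 - p/165)
r = 28/275 (r = ((-16/165 - 1/165*5)*(-4))/5 = ((-16/165 - 1/33)*(-4))/5 = (-7/55*(-4))/5 = (⅕)*(28/55) = 28/275 ≈ 0.10182)
r - B = 28/275 - 1*3413 = 28/275 - 3413 = -938547/275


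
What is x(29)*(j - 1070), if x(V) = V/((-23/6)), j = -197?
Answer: 220458/23 ≈ 9585.1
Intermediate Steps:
x(V) = -6*V/23 (x(V) = V/((-23*⅙)) = V/(-23/6) = V*(-6/23) = -6*V/23)
x(29)*(j - 1070) = (-6/23*29)*(-197 - 1070) = -174/23*(-1267) = 220458/23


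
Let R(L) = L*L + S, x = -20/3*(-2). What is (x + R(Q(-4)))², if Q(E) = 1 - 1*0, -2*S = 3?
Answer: 5929/36 ≈ 164.69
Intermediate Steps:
S = -3/2 (S = -½*3 = -3/2 ≈ -1.5000)
Q(E) = 1 (Q(E) = 1 + 0 = 1)
x = 40/3 (x = -20/3*(-2) = 40/3 ≈ 13.333)
R(L) = -3/2 + L² (R(L) = L*L - 3/2 = L² - 3/2 = -3/2 + L²)
(x + R(Q(-4)))² = (40/3 + (-3/2 + 1²))² = (40/3 + (-3/2 + 1))² = (40/3 - ½)² = (77/6)² = 5929/36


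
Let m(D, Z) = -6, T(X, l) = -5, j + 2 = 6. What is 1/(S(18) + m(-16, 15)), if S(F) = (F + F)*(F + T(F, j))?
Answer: 1/462 ≈ 0.0021645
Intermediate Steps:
j = 4 (j = -2 + 6 = 4)
S(F) = 2*F*(-5 + F) (S(F) = (F + F)*(F - 5) = (2*F)*(-5 + F) = 2*F*(-5 + F))
1/(S(18) + m(-16, 15)) = 1/(2*18*(-5 + 18) - 6) = 1/(2*18*13 - 6) = 1/(468 - 6) = 1/462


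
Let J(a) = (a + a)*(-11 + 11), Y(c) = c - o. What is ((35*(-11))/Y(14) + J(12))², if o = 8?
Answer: 148225/36 ≈ 4117.4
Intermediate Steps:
Y(c) = -8 + c (Y(c) = c - 1*8 = c - 8 = -8 + c)
J(a) = 0 (J(a) = (2*a)*0 = 0)
((35*(-11))/Y(14) + J(12))² = ((35*(-11))/(-8 + 14) + 0)² = (-385/6 + 0)² = (-385/6)² = 148225/36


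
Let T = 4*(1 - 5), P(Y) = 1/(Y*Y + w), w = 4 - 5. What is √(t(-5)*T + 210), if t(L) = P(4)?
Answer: √47010/15 ≈ 14.455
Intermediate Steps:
w = -1
P(Y) = 1/(-1 + Y²) (P(Y) = 1/(Y*Y - 1) = 1/(Y² - 1) = 1/(-1 + Y²))
T = -16 (T = 4*(-4) = -16)
t(L) = 1/15 (t(L) = 1/(-1 + 4²) = 1/(-1 + 16) = 1/15)
√(t(-5)*T + 210) = √((1/15)*(-16) + 210) = √(-16/15 + 210) = √(3134/15) = √47010/15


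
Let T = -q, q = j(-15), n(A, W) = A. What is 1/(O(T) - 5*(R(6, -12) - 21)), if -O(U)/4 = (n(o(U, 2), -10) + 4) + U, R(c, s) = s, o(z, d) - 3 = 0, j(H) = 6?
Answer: 1/161 ≈ 0.0062112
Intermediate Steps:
o(z, d) = 3 (o(z, d) = 3 + 0 = 3)
q = 6
T = -6 (T = -1*6 = -6)
O(U) = -28 - 4*U (O(U) = -4*((3 + 4) + U) = -4*(7 + U) = -28 - 4*U)
1/(O(T) - 5*(R(6, -12) - 21)) = 1/((-28 - 4*(-6)) - 5*(-12 - 21)) = 1/((-28 + 24) - 5*(-33)) = 1/(-4 + 165) = 1/161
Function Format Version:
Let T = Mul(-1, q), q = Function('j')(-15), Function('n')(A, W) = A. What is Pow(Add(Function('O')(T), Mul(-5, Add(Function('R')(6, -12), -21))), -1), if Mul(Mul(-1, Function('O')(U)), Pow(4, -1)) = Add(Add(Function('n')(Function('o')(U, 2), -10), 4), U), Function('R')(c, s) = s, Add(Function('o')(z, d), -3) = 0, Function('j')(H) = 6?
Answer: Rational(1, 161) ≈ 0.0062112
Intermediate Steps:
Function('o')(z, d) = 3 (Function('o')(z, d) = Add(3, 0) = 3)
q = 6
T = -6 (T = Mul(-1, 6) = -6)
Function('O')(U) = Add(-28, Mul(-4, U)) (Function('O')(U) = Mul(-4, Add(Add(3, 4), U)) = Mul(-4, Add(7, U)) = Add(-28, Mul(-4, U)))
Pow(Add(Function('O')(T), Mul(-5, Add(Function('R')(6, -12), -21))), -1) = Pow(Add(Add(-28, Mul(-4, -6)), Mul(-5, Add(-12, -21))), -1) = Pow(Add(Add(-28, 24), Mul(-5, -33)), -1) = Pow(Add(-4, 165), -1) = Pow(161, -1) = Rational(1, 161)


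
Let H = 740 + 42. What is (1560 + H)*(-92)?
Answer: -215464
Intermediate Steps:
H = 782
(1560 + H)*(-92) = (1560 + 782)*(-92) = 2342*(-92) = -215464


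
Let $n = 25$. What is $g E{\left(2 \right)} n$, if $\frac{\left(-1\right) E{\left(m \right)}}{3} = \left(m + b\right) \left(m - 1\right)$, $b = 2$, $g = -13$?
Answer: $3900$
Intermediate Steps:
$E{\left(m \right)} = - 3 \left(-1 + m\right) \left(2 + m\right)$ ($E{\left(m \right)} = - 3 \left(m + 2\right) \left(m - 1\right) = - 3 \left(2 + m\right) \left(-1 + m\right) = - 3 \left(-1 + m\right) \left(2 + m\right)$)
$g E{\left(2 \right)} n = - 13 \left(6 - 6 - 3 \cdot 2^{2}\right) 25 = - 13 \left(6 - 6 - 12\right) 25 = \left(-13\right) \left(-12\right) 25 = 156 \cdot 25 = 3900$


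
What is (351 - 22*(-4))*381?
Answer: 167259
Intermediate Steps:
(351 - 22*(-4))*381 = (351 + 88)*381 = 439*381 = 167259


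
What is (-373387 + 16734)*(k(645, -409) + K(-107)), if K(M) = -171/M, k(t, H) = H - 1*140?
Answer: 20889879516/107 ≈ 1.9523e+8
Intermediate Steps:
k(t, H) = -140 + H (k(t, H) = H - 140 = -140 + H)
(-373387 + 16734)*(k(645, -409) + K(-107)) = (-373387 + 16734)*((-140 - 409) - 171/(-107)) = -356653*(-549 - 171*(-1/107)) = -356653*(-549 + 171/107) = -356653*(-58572/107) = 20889879516/107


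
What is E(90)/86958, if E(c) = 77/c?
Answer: 77/7826220 ≈ 9.8387e-6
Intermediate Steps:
E(90)/86958 = (77/90)/86958 = (77*(1/90))*(1/86958) = (77/90)*(1/86958) = 77/7826220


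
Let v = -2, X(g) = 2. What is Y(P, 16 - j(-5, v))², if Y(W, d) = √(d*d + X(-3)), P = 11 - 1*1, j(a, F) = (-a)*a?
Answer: 1683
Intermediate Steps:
j(a, F) = -a²
P = 10 (P = 11 - 1 = 10)
Y(W, d) = √(2 + d²) (Y(W, d) = √(d*d + 2) = √(d² + 2) = √(2 + d²))
Y(P, 16 - j(-5, v))² = (√(2 + (16 - (-1)*(-5)²)²))² = (√(2 + (16 - (-1)*25)²))² = (√(2 + (16 - 1*(-25))²))² = (√(2 + (16 + 25)²))² = (√(2 + 41²))² = (√(2 + 1681))² = (√1683)² = (3*√187)² = 1683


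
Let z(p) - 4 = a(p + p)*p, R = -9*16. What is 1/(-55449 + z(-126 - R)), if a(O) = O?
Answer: -1/54797 ≈ -1.8249e-5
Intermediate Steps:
R = -144
z(p) = 4 + 2*p² (z(p) = 4 + (p + p)*p = 4 + (2*p)*p = 4 + 2*p²)
1/(-55449 + z(-126 - R)) = 1/(-55449 + (4 + 2*(-126 - 1*(-144))²)) = 1/(-55449 + (4 + 2*(-126 + 144)²)) = 1/(-55449 + (4 + 2*18²)) = 1/(-55449 + (4 + 2*324)) = 1/(-55449 + (4 + 648)) = 1/(-55449 + 652) = 1/(-54797) = -1/54797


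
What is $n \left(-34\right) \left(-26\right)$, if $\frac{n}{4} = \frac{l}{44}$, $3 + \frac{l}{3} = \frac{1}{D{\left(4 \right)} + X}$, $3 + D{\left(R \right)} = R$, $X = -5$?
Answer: $- \frac{8619}{11} \approx -783.54$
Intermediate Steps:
$D{\left(R \right)} = -3 + R$
$l = - \frac{39}{4}$ ($l = -9 + \frac{3}{\left(-3 + 4\right) - 5} = -9 + \frac{3}{1 - 5} = -9 + \frac{3}{-4} = -9 + 3 \left(- \frac{1}{4}\right) = -9 - \frac{3}{4} = - \frac{39}{4} \approx -9.75$)
$n = - \frac{39}{44}$ ($n = 4 \left(- \frac{39}{4 \cdot 44}\right) = 4 \left(\left(- \frac{39}{4}\right) \frac{1}{44}\right) = 4 \left(- \frac{39}{176}\right) = - \frac{39}{44} \approx -0.88636$)
$n \left(-34\right) \left(-26\right) = \left(- \frac{39}{44}\right) \left(-34\right) \left(-26\right) = \frac{663}{22} \left(-26\right) = - \frac{8619}{11}$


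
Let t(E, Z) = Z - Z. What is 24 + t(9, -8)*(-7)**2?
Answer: 24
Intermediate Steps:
t(E, Z) = 0
24 + t(9, -8)*(-7)**2 = 24 + 0*(-7)**2 = 24 + 0*49 = 24 + 0 = 24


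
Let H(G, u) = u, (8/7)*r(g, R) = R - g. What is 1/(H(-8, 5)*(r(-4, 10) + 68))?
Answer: 4/1605 ≈ 0.0024922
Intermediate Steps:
r(g, R) = -7*g/8 + 7*R/8 (r(g, R) = 7*(R - g)/8 = -7*g/8 + 7*R/8)
1/(H(-8, 5)*(r(-4, 10) + 68)) = 1/(5*((-7/8*(-4) + (7/8)*10) + 68)) = 1/(5*((7/2 + 35/4) + 68)) = 1/(5*(49/4 + 68)) = 1/(5*(321/4)) = 1/(1605/4) = 4/1605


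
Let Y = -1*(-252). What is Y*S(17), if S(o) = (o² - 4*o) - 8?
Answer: 53676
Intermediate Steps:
Y = 252
S(o) = -8 + o² - 4*o
Y*S(17) = 252*(-8 + 17² - 4*17) = 252*(-8 + 289 - 68) = 252*213 = 53676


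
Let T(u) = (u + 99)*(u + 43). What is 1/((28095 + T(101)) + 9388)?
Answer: 1/66283 ≈ 1.5087e-5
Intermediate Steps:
T(u) = (43 + u)*(99 + u) (T(u) = (99 + u)*(43 + u) = (43 + u)*(99 + u))
1/((28095 + T(101)) + 9388) = 1/((28095 + (4257 + 101² + 142*101)) + 9388) = 1/((28095 + (4257 + 10201 + 14342)) + 9388) = 1/((28095 + 28800) + 9388) = 1/(56895 + 9388) = 1/66283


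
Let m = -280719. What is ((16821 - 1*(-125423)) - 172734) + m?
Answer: -311209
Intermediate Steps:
((16821 - 1*(-125423)) - 172734) + m = ((16821 - 1*(-125423)) - 172734) - 280719 = ((16821 + 125423) - 172734) - 280719 = (142244 - 172734) - 280719 = -30490 - 280719 = -311209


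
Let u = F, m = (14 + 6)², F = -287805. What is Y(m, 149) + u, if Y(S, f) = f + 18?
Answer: -287638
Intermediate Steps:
m = 400 (m = 20² = 400)
u = -287805
Y(S, f) = 18 + f
Y(m, 149) + u = (18 + 149) - 287805 = 167 - 287805 = -287638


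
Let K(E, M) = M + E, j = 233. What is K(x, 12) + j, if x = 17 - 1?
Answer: 261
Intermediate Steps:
x = 16 (x = 17 - 1*1 = 17 - 1 = 16)
K(E, M) = E + M
K(x, 12) + j = (16 + 12) + 233 = 28 + 233 = 261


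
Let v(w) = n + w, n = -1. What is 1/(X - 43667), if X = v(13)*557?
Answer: -1/36983 ≈ -2.7039e-5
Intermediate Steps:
v(w) = -1 + w
X = 6684 (X = (-1 + 13)*557 = 12*557 = 6684)
1/(X - 43667) = 1/(6684 - 43667) = 1/(-36983) = -1/36983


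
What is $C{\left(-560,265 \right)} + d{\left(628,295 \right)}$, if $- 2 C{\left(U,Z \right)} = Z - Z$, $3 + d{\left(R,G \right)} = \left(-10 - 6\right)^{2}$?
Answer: $253$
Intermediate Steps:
$d{\left(R,G \right)} = 253$ ($d{\left(R,G \right)} = -3 + \left(-10 - 6\right)^{2} = -3 + \left(-16\right)^{2} = -3 + 256 = 253$)
$C{\left(U,Z \right)} = 0$ ($C{\left(U,Z \right)} = - \frac{Z - Z}{2} = \left(- \frac{1}{2}\right) 0 = 0$)
$C{\left(-560,265 \right)} + d{\left(628,295 \right)} = 0 + 253 = 253$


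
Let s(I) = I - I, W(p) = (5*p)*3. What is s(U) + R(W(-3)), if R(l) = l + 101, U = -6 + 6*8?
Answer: 56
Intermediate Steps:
W(p) = 15*p
U = 42 (U = -6 + 48 = 42)
R(l) = 101 + l
s(I) = 0
s(U) + R(W(-3)) = 0 + (101 + 15*(-3)) = 0 + (101 - 45) = 0 + 56 = 56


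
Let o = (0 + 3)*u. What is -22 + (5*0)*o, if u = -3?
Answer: -22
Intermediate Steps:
o = -9 (o = (0 + 3)*(-3) = 3*(-3) = -9)
-22 + (5*0)*o = -22 + (5*0)*(-9) = -22 + 0*(-9) = -22 + 0 = -22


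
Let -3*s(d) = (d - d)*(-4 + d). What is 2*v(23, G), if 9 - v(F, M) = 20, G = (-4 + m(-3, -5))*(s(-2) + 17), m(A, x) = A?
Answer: -22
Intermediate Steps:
s(d) = 0 (s(d) = -(d - d)*(-4 + d)/3 = -0*(-4 + d) = -⅓*0 = 0)
G = -119 (G = (-4 - 3)*(0 + 17) = -7*17 = -119)
v(F, M) = -11 (v(F, M) = 9 - 1*20 = 9 - 20 = -11)
2*v(23, G) = 2*(-11) = -22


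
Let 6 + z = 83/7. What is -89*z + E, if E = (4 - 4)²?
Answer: -3649/7 ≈ -521.29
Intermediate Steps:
z = 41/7 (z = -6 + 83/7 = 41/7 ≈ 5.8571)
E = 0 (E = 0² = 0)
-89*z + E = -89*41/7 + 0 = -3649/7 + 0 = -3649/7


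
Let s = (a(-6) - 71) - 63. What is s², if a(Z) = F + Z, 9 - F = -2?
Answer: 16641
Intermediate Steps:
F = 11 (F = 9 - 1*(-2) = 9 + 2 = 11)
a(Z) = 11 + Z
s = -129 (s = ((11 - 6) - 71) - 63 = (5 - 71) - 63 = -66 - 63 = -129)
s² = (-129)² = 16641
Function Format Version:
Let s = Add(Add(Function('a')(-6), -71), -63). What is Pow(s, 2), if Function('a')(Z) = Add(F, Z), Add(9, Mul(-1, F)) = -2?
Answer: 16641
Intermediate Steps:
F = 11 (F = Add(9, Mul(-1, -2)) = Add(9, 2) = 11)
Function('a')(Z) = Add(11, Z)
s = -129 (s = Add(Add(Add(11, -6), -71), -63) = Add(Add(5, -71), -63) = Add(-66, -63) = -129)
Pow(s, 2) = Pow(-129, 2) = 16641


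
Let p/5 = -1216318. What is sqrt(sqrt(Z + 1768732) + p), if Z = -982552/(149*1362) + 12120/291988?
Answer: sqrt(-333652146272649098854721910 + 7406932593*sqrt(97037062085436554909139582))/7406932593 ≈ 2465.8*I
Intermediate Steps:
Z = -35554223102/7406932593 (Z = -982552/202938 + 12120*(1/291988) = -982552*1/202938 + 3030/72997 = -491276/101469 + 3030/72997 = -35554223102/7406932593 ≈ -4.8001)
p = -6081590 (p = 5*(-1216318) = -6081590)
sqrt(sqrt(Z + 1768732) + p) = sqrt(sqrt(-35554223102/7406932593 + 1768732) - 6081590) = sqrt(sqrt(13100843144858974/7406932593) - 6081590) = sqrt(sqrt(97037062085436554909139582)/7406932593 - 6081590) = sqrt(-6081590 + sqrt(97037062085436554909139582)/7406932593)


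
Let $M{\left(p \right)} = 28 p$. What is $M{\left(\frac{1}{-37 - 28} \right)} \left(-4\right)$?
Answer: $\frac{112}{65} \approx 1.7231$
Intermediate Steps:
$M{\left(\frac{1}{-37 - 28} \right)} \left(-4\right) = \frac{28}{-37 - 28} \left(-4\right) = \frac{28}{-65} \left(-4\right) = 28 \left(- \frac{1}{65}\right) \left(-4\right) = \left(- \frac{28}{65}\right) \left(-4\right) = \frac{112}{65}$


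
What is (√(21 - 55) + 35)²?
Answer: (35 + I*√34)² ≈ 1191.0 + 408.17*I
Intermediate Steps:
(√(21 - 55) + 35)² = (√(-34) + 35)² = (I*√34 + 35)² = (35 + I*√34)²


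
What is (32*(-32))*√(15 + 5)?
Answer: -2048*√5 ≈ -4579.5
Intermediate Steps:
(32*(-32))*√(15 + 5) = -2048*√5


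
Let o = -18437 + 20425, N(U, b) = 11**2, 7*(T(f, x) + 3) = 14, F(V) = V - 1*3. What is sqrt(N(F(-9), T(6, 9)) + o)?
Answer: sqrt(2109) ≈ 45.924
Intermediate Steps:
F(V) = -3 + V (F(V) = V - 3 = -3 + V)
T(f, x) = -1 (T(f, x) = -3 + (1/7)*14 = -3 + 2 = -1)
N(U, b) = 121
o = 1988
sqrt(N(F(-9), T(6, 9)) + o) = sqrt(121 + 1988) = sqrt(2109)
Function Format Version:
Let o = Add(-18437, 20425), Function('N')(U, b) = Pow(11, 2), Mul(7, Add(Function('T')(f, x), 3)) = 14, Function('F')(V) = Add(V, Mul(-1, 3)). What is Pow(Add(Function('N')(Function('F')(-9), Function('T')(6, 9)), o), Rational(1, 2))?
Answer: Pow(2109, Rational(1, 2)) ≈ 45.924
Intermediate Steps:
Function('F')(V) = Add(-3, V) (Function('F')(V) = Add(V, -3) = Add(-3, V))
Function('T')(f, x) = -1 (Function('T')(f, x) = Add(-3, Mul(Rational(1, 7), 14)) = Add(-3, 2) = -1)
Function('N')(U, b) = 121
o = 1988
Pow(Add(Function('N')(Function('F')(-9), Function('T')(6, 9)), o), Rational(1, 2)) = Pow(Add(121, 1988), Rational(1, 2)) = Pow(2109, Rational(1, 2))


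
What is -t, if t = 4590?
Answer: -4590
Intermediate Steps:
-t = -1*4590 = -4590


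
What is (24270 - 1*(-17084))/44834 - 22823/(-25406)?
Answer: 35756657/19638838 ≈ 1.8207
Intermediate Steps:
(24270 - 1*(-17084))/44834 - 22823/(-25406) = (24270 + 17084)*(1/44834) - 22823*(-1/25406) = 41354*(1/44834) + 22823/25406 = 713/773 + 22823/25406 = 35756657/19638838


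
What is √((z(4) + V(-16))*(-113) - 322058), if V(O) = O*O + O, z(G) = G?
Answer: I*√349630 ≈ 591.29*I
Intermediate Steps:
V(O) = O + O² (V(O) = O² + O = O + O²)
√((z(4) + V(-16))*(-113) - 322058) = √((4 - 16*(1 - 16))*(-113) - 322058) = √((4 - 16*(-15))*(-113) - 322058) = √((4 + 240)*(-113) - 322058) = √(244*(-113) - 322058) = √(-27572 - 322058) = √(-349630) = I*√349630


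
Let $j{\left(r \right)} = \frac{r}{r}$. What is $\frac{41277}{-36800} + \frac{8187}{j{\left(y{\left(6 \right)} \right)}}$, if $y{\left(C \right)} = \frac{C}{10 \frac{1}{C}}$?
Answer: $\frac{301240323}{36800} \approx 8185.9$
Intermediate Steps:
$y{\left(C \right)} = \frac{C^{2}}{10}$ ($y{\left(C \right)} = C \frac{C}{10} = \frac{C^{2}}{10}$)
$j{\left(r \right)} = 1$
$\frac{41277}{-36800} + \frac{8187}{j{\left(y{\left(6 \right)} \right)}} = \frac{41277}{-36800} + \frac{8187}{1} = 41277 \left(- \frac{1}{36800}\right) + 8187 \cdot 1 = - \frac{41277}{36800} + 8187 = \frac{301240323}{36800}$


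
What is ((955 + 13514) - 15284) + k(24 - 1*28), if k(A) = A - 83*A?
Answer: -487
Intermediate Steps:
k(A) = -82*A
((955 + 13514) - 15284) + k(24 - 1*28) = ((955 + 13514) - 15284) - 82*(24 - 1*28) = (14469 - 15284) - 82*(24 - 28) = -815 - 82*(-4) = -815 + 328 = -487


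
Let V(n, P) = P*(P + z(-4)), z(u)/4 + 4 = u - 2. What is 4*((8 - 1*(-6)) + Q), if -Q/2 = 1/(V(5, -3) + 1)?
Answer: 3636/65 ≈ 55.938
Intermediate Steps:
z(u) = -24 + 4*u (z(u) = -16 + 4*(u - 2) = -16 + 4*(-2 + u) = -16 + (-8 + 4*u) = -24 + 4*u)
V(n, P) = P*(-40 + P) (V(n, P) = P*(P + (-24 + 4*(-4))) = P*(P + (-24 - 16)) = P*(P - 40) = P*(-40 + P))
Q = -1/65 (Q = -2/(-3*(-40 - 3) + 1) = -2/(-3*(-43) + 1) = -2/(129 + 1) = -2/130 = -2*1/130 = -1/65 ≈ -0.015385)
4*((8 - 1*(-6)) + Q) = 4*((8 - 1*(-6)) - 1/65) = 4*((8 + 6) - 1/65) = 4*(14 - 1/65) = 4*(909/65) = 3636/65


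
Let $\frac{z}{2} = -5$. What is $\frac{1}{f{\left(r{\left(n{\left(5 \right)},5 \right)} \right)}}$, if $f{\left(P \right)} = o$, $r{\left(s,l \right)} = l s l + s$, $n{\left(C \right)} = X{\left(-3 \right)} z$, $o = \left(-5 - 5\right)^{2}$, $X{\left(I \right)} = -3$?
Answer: $\frac{1}{100} \approx 0.01$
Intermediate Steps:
$z = -10$ ($z = 2 \left(-5\right) = -10$)
$o = 100$ ($o = \left(-10\right)^{2} = 100$)
$n{\left(C \right)} = 30$ ($n{\left(C \right)} = \left(-3\right) \left(-10\right) = 30$)
$r{\left(s,l \right)} = s + s l^{2}$ ($r{\left(s,l \right)} = s l^{2} + s = s + s l^{2}$)
$f{\left(P \right)} = 100$
$\frac{1}{f{\left(r{\left(n{\left(5 \right)},5 \right)} \right)}} = \frac{1}{100}$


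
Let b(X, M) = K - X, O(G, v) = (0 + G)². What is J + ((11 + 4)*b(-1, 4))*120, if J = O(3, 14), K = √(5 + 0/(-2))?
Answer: 1809 + 1800*√5 ≈ 5833.9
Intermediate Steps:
O(G, v) = G²
K = √5 (K = √(5 + 0*(-½)) = √(5 + 0) = √5 ≈ 2.2361)
b(X, M) = √5 - X
J = 9 (J = 3² = 9)
J + ((11 + 4)*b(-1, 4))*120 = 9 + ((11 + 4)*(√5 - 1*(-1)))*120 = 9 + (15*(√5 + 1))*120 = 9 + (15*(1 + √5))*120 = 9 + (15 + 15*√5)*120 = 9 + (1800 + 1800*√5) = 1809 + 1800*√5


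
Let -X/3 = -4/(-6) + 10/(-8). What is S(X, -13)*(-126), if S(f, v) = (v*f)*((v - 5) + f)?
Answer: -372645/8 ≈ -46581.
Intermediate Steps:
X = 7/4 (X = -3*(-4/(-6) + 10/(-8)) = -3*(-4*(-⅙) + 10*(-⅛)) = -3*(⅔ - 5/4) = -3*(-7/12) = 7/4 ≈ 1.7500)
S(f, v) = f*v*(-5 + f + v) (S(f, v) = (f*v)*((-5 + v) + f) = (f*v)*(-5 + f + v) = f*v*(-5 + f + v))
S(X, -13)*(-126) = ((7/4)*(-13)*(-5 + 7/4 - 13))*(-126) = ((7/4)*(-13)*(-65/4))*(-126) = (5915/16)*(-126) = -372645/8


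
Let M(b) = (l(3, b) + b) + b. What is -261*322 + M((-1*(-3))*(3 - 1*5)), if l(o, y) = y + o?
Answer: -84057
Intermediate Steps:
l(o, y) = o + y
M(b) = 3 + 3*b (M(b) = ((3 + b) + b) + b = (3 + 2*b) + b = 3 + 3*b)
-261*322 + M((-1*(-3))*(3 - 1*5)) = -261*322 + (3 + 3*((-1*(-3))*(3 - 1*5))) = -84042 + (3 + 3*(3*(3 - 5))) = -84042 + (3 + 3*(3*(-2))) = -84042 + (3 + 3*(-6)) = -84042 + (3 - 18) = -84042 - 15 = -84057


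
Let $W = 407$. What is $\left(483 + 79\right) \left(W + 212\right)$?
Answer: $347878$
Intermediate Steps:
$\left(483 + 79\right) \left(W + 212\right) = \left(483 + 79\right) \left(407 + 212\right) = 562 \cdot 619 = 347878$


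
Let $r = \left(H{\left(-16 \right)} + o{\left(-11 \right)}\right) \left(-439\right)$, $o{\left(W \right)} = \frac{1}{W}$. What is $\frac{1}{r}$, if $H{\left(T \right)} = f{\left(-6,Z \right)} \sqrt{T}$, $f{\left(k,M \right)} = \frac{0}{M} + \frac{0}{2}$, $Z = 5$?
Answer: $\frac{11}{439} \approx 0.025057$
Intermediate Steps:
$f{\left(k,M \right)} = 0$ ($f{\left(k,M \right)} = 0 + 0 \cdot \frac{1}{2} = 0 + 0 = 0$)
$H{\left(T \right)} = 0$ ($H{\left(T \right)} = 0 \sqrt{T} = 0$)
$r = \frac{439}{11}$ ($r = \left(0 + \frac{1}{-11}\right) \left(-439\right) = \left(0 - \frac{1}{11}\right) \left(-439\right) = \left(- \frac{1}{11}\right) \left(-439\right) = \frac{439}{11} \approx 39.909$)
$\frac{1}{r} = \frac{1}{\frac{439}{11}} = \frac{11}{439}$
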